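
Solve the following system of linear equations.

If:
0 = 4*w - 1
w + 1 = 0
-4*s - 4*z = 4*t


Then:
No Solution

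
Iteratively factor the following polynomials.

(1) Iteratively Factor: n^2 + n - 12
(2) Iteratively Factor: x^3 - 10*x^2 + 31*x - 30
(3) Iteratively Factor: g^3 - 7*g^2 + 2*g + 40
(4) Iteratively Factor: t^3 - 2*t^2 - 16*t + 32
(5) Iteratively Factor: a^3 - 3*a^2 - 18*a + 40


(1) = (n - 3)*(n + 4)
(2) = (x - 2)*(x^2 - 8*x + 15) = (x - 5)*(x - 2)*(x - 3)
(3) = (g - 4)*(g^2 - 3*g - 10) = (g - 4)*(g + 2)*(g - 5)
(4) = (t + 4)*(t^2 - 6*t + 8) = (t - 2)*(t + 4)*(t - 4)
(5) = (a - 2)*(a^2 - a - 20) = (a - 2)*(a + 4)*(a - 5)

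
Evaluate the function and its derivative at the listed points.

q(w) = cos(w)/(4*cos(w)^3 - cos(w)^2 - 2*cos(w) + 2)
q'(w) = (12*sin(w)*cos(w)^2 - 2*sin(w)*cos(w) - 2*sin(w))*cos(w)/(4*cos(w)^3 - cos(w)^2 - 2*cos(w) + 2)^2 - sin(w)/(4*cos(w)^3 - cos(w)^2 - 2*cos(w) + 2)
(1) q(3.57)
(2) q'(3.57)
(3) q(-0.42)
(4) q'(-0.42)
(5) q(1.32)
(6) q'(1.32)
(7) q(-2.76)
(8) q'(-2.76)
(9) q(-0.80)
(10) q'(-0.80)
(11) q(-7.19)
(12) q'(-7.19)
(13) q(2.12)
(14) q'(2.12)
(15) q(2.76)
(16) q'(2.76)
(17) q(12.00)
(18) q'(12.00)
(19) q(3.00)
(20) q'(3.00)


(1) = 48.48
(2) = 10443.55
(3) = 0.38
(4) = -0.23
(5) = 0.17
(6) = -0.83
(7) = 4.58
(8) = 83.94
(9) = 0.47
(10) = -0.07
(11) = 0.47
(12) = 0.23
(13) = -0.24
(14) = -0.60
(15) = 4.58
(16) = -83.94
(17) = 0.42
(18) = -0.28
(19) = 1.12
(20) = -1.95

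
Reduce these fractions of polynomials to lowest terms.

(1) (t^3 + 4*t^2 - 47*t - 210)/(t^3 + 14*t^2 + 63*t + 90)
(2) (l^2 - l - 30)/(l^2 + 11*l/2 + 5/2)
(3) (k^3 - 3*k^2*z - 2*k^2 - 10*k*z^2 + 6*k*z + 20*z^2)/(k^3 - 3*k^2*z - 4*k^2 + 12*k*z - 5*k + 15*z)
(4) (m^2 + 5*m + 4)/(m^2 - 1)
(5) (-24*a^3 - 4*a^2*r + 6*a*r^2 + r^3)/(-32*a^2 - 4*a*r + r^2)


(1) = (t - 7)/(t + 3)
(2) = (2*l - 12)/(2*l + 1)
(3) = (-k^3 + 3*k^2*z + 2*k^2 + 10*k*z^2 - 6*k*z - 20*z^2)/(-k^3 + 3*k^2*z + 4*k^2 - 12*k*z + 5*k - 15*z)
(4) = (m + 4)/(m - 1)
(5) = (-24*a^3 - 4*a^2*r + 6*a*r^2 + r^3)/(-32*a^2 - 4*a*r + r^2)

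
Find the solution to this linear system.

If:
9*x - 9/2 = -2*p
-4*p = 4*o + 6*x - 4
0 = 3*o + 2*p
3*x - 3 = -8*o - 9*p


Then:
No Solution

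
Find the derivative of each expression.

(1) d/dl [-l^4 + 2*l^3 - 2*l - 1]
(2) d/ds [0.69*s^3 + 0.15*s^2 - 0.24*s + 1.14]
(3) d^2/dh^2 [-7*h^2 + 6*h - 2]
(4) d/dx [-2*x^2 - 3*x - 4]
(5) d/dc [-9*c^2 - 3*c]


(1) = -4*l^3 + 6*l^2 - 2
(2) = 2.07*s^2 + 0.3*s - 0.24
(3) = -14
(4) = -4*x - 3
(5) = -18*c - 3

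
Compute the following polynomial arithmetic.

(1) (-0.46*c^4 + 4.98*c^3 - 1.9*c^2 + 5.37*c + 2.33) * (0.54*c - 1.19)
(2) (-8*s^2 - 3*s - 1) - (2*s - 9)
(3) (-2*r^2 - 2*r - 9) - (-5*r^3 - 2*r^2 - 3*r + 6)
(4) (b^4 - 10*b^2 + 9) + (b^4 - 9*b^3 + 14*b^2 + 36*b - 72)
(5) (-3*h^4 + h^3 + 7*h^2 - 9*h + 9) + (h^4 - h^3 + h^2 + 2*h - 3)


(1) = -0.2484*c^5 + 3.2366*c^4 - 6.9522*c^3 + 5.1608*c^2 - 5.1321*c - 2.7727
(2) = -8*s^2 - 5*s + 8
(3) = 5*r^3 + r - 15
(4) = 2*b^4 - 9*b^3 + 4*b^2 + 36*b - 63
(5) = -2*h^4 + 8*h^2 - 7*h + 6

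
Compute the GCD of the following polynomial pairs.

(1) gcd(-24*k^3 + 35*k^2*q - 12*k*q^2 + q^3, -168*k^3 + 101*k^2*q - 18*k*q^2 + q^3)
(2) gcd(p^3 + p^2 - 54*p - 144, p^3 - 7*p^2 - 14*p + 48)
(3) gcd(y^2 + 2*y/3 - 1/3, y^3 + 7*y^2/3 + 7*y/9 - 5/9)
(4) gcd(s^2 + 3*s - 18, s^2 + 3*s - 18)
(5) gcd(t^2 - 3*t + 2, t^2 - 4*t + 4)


(1) = 24*k^2 - 11*k*q + q^2
(2) = p^2 - 5*p - 24
(3) = y^2 + 2*y/3 - 1/3
(4) = gcd((s - 3)*(s + 6), (s - 3)*(s + 6)) = s^2 + 3*s - 18
(5) = t - 2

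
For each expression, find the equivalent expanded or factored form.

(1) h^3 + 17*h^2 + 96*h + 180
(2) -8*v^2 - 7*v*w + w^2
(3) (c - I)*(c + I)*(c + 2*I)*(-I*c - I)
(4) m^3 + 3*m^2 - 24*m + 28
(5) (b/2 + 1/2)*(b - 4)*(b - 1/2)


(1) = (h + 5)*(h + 6)^2
(2) = (-8*v + w)*(v + w)
(3) = -I*c^4 + 2*c^3 - I*c^3 + 2*c^2 - I*c^2 + 2*c - I*c + 2
(4) = (m - 2)^2*(m + 7)
(5) = b^3/2 - 7*b^2/4 - 5*b/4 + 1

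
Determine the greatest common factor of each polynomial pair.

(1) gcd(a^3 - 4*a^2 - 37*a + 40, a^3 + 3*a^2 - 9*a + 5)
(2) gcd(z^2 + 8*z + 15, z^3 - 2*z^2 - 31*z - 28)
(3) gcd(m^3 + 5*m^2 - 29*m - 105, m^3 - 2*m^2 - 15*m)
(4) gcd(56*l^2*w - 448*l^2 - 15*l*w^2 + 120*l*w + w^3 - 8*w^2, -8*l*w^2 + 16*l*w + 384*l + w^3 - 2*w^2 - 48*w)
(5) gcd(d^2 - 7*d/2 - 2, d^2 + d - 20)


(1) = a^2 + 4*a - 5
(2) = 1
(3) = m^2 - 2*m - 15
(4) = gcd((-8*l + w)*(-7*l + w)*(w - 8), (-8*l + w)*(w - 8)*(w + 6)) = -8*l*w + 64*l + w^2 - 8*w
(5) = d - 4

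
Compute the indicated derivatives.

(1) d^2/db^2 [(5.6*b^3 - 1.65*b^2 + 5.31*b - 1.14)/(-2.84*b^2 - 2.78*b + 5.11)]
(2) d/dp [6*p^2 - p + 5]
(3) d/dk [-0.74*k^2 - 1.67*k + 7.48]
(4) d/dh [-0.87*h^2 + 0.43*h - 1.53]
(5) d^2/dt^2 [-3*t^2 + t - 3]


(1) = (-360.807792*b^3 + 676.156344*b^2 - 1285.728456*b - 13.986642)/(22.906304*b^6 + 67.267104*b^5 - 57.79968*b^4 - 220.58188*b^3 + 103.99872*b^2 + 217.774914*b - 133.432831)
(2) = 12*p - 1
(3) = -1.48*k - 1.67
(4) = 0.43 - 1.74*h
(5) = -6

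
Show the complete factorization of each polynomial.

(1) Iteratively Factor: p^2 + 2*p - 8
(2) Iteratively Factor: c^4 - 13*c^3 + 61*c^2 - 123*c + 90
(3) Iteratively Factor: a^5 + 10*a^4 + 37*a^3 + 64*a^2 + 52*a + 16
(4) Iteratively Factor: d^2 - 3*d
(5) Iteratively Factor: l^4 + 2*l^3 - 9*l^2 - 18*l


(1) = (p - 2)*(p + 4)
(2) = (c - 2)*(c^3 - 11*c^2 + 39*c - 45) = (c - 3)*(c - 2)*(c^2 - 8*c + 15) = (c - 5)*(c - 3)*(c - 2)*(c - 3)
(3) = (a + 1)*(a^4 + 9*a^3 + 28*a^2 + 36*a + 16) = (a + 1)*(a + 2)*(a^3 + 7*a^2 + 14*a + 8) = (a + 1)*(a + 2)*(a + 4)*(a^2 + 3*a + 2) = (a + 1)*(a + 2)^2*(a + 4)*(a + 1)
(4) = (d)*(d - 3)
(5) = (l)*(l^3 + 2*l^2 - 9*l - 18) = l*(l - 3)*(l^2 + 5*l + 6) = l*(l - 3)*(l + 3)*(l + 2)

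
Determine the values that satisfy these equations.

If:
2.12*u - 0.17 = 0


Then:
u = 0.08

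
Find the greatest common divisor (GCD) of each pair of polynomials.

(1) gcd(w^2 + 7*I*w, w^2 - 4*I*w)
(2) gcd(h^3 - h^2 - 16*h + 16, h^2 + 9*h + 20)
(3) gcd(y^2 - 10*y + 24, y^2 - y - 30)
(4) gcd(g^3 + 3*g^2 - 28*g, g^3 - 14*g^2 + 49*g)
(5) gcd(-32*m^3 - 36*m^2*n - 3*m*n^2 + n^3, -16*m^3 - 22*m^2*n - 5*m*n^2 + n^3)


(1) = gcd(w*(w + 7*I), w*(w - 4*I)) = w
(2) = gcd((h - 4)*(h - 1)*(h + 4), (h + 4)*(h + 5)) = h + 4
(3) = y - 6
(4) = gcd(g*(g - 4)*(g + 7), g*(g - 7)^2) = g
(5) = gcd((-8*m + n)*(m + n)*(4*m + n), (-8*m + n)*(m + n)*(2*m + n)) = 8*m^2 + 7*m*n - n^2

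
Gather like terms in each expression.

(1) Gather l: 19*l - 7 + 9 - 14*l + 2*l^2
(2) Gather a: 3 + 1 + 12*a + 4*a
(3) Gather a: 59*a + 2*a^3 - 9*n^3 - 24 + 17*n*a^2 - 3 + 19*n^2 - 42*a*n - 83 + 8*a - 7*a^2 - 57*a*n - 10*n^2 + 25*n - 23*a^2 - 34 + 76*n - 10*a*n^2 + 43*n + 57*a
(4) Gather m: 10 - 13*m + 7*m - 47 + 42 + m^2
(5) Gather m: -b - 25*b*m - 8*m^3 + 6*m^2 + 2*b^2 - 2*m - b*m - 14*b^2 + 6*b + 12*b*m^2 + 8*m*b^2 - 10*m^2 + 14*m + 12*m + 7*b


(1) = 2*l^2 + 5*l + 2
(2) = 16*a + 4
(3) = 2*a^3 + a^2*(17*n - 30) + a*(-10*n^2 - 99*n + 124) - 9*n^3 + 9*n^2 + 144*n - 144
(4) = m^2 - 6*m + 5
(5) = -12*b^2 + 12*b - 8*m^3 + m^2*(12*b - 4) + m*(8*b^2 - 26*b + 24)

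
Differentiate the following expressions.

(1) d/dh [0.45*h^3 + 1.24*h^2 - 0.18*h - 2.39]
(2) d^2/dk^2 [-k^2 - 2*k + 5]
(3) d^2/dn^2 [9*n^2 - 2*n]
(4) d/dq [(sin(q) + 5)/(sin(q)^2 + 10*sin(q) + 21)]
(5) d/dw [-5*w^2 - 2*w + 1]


(1) = 1.35*h^2 + 2.48*h - 0.18
(2) = -2
(3) = 18
(4) = (-10*sin(q) + cos(q)^2 - 30)*cos(q)/(sin(q)^2 + 10*sin(q) + 21)^2
(5) = -10*w - 2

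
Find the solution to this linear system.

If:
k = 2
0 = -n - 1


Then:
k = 2
n = -1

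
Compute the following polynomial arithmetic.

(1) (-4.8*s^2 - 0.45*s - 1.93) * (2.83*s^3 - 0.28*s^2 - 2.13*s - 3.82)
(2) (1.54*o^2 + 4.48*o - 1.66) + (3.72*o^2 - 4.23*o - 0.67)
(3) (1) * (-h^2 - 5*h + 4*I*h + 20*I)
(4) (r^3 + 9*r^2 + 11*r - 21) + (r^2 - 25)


(1) = -13.584*s^5 + 0.0705*s^4 + 4.8881*s^3 + 19.8349*s^2 + 5.8299*s + 7.3726
(2) = 5.26*o^2 + 0.25*o - 2.33
(3) = -h^2 - 5*h + 4*I*h + 20*I
(4) = r^3 + 10*r^2 + 11*r - 46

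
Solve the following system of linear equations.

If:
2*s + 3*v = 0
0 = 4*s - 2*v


Then:
s = 0
v = 0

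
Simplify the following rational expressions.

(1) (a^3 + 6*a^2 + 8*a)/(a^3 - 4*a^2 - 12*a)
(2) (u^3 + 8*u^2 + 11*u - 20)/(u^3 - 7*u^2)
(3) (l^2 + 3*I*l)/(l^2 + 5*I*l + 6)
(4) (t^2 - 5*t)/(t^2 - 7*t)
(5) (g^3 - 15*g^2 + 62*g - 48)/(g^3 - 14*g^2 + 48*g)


(1) = (a + 4)/(a - 6)
(2) = (u^3 + 8*u^2 + 11*u - 20)/(u^3 - 7*u^2)
(3) = (l^2 + 3*I*l)/(l^2 + 5*I*l + 6)
(4) = (t - 5)/(t - 7)
(5) = (g - 1)/g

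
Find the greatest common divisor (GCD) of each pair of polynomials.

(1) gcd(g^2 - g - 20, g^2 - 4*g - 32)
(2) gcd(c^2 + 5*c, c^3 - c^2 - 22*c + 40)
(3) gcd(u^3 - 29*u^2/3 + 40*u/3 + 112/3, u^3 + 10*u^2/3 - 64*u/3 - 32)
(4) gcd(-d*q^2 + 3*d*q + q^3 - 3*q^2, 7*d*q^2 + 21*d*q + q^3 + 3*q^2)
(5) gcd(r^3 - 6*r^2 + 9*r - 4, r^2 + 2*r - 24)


(1) = gcd((g - 5)*(g + 4), (g - 8)*(g + 4)) = g + 4
(2) = c + 5
(3) = gcd((u - 7)*(u - 4)*(u + 4/3), (u - 4)*(u + 4/3)*(u + 6)) = u^2 - 8*u/3 - 16/3
(4) = gcd(q*(-d + q)*(q - 3), q*(7*d + q)*(q + 3)) = q
(5) = r - 4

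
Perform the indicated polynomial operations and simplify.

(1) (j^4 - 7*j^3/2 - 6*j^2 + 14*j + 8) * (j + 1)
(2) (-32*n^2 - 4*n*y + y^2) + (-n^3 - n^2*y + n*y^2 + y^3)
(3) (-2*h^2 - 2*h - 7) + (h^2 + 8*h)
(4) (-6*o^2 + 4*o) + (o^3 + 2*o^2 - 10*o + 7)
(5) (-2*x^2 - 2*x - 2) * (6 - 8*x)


(1) = j^5 - 5*j^4/2 - 19*j^3/2 + 8*j^2 + 22*j + 8
(2) = -n^3 - n^2*y - 32*n^2 + n*y^2 - 4*n*y + y^3 + y^2
(3) = -h^2 + 6*h - 7
(4) = o^3 - 4*o^2 - 6*o + 7
(5) = 16*x^3 + 4*x^2 + 4*x - 12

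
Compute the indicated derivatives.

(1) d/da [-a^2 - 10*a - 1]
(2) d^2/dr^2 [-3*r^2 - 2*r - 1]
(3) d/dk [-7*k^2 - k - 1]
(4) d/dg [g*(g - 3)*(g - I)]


(1) = -2*a - 10
(2) = -6
(3) = -14*k - 1
(4) = g*(g - 3) + g*(g - I) + (g - 3)*(g - I)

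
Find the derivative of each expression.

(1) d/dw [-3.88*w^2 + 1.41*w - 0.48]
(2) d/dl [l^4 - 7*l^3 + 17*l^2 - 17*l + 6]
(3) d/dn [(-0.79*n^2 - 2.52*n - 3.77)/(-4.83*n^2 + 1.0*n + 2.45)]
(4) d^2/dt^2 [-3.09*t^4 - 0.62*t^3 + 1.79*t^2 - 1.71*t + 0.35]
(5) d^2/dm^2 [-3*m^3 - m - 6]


(1) = 1.41 - 7.76*w
(2) = 4*l^3 - 21*l^2 + 34*l - 17
(3) = (-12.9616*n^2 - 40.2892*n - 2.404)/(23.3289*n^4 - 9.66*n^3 - 22.667*n^2 + 4.9*n + 6.0025)
(4) = -37.08*t^2 - 3.72*t + 3.58
(5) = -18*m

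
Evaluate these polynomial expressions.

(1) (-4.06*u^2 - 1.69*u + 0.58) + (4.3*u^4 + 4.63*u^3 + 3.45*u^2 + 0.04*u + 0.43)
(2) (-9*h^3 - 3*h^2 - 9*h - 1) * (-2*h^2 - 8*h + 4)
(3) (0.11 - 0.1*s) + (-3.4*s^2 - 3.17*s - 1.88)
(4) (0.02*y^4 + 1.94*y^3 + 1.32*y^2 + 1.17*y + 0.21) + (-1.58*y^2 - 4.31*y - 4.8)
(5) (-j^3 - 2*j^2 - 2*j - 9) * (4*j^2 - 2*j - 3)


(1) = 4.3*u^4 + 4.63*u^3 - 0.61*u^2 - 1.65*u + 1.01
(2) = 18*h^5 + 78*h^4 + 6*h^3 + 62*h^2 - 28*h - 4
(3) = -3.4*s^2 - 3.27*s - 1.77
(4) = 0.02*y^4 + 1.94*y^3 - 0.26*y^2 - 3.14*y - 4.59
(5) = -4*j^5 - 6*j^4 - j^3 - 26*j^2 + 24*j + 27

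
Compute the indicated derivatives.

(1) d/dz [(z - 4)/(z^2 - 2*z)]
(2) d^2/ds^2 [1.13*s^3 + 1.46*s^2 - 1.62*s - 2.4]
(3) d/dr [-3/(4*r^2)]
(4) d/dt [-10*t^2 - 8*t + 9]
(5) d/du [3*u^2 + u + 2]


(1) = (-z^2 + 8*z - 8)/(z^2*(z^2 - 4*z + 4))
(2) = 6.78*s + 2.92
(3) = 3/(2*r^3)
(4) = -20*t - 8
(5) = 6*u + 1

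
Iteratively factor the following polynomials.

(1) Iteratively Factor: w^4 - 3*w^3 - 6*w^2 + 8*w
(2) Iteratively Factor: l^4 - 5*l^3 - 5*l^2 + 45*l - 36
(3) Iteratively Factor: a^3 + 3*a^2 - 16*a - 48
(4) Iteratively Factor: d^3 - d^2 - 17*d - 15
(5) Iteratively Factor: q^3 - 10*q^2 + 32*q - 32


(1) = (w - 4)*(w^3 + w^2 - 2*w) = (w - 4)*(w + 2)*(w^2 - w) = w*(w - 4)*(w + 2)*(w - 1)
(2) = (l - 3)*(l^3 - 2*l^2 - 11*l + 12) = (l - 3)*(l - 1)*(l^2 - l - 12) = (l - 3)*(l - 1)*(l + 3)*(l - 4)
(3) = (a + 3)*(a^2 - 16) = (a + 3)*(a + 4)*(a - 4)
(4) = (d - 5)*(d^2 + 4*d + 3) = (d - 5)*(d + 1)*(d + 3)
(5) = (q - 4)*(q^2 - 6*q + 8) = (q - 4)^2*(q - 2)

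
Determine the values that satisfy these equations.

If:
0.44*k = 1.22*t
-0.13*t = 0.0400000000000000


Then:
k = -0.85
t = -0.31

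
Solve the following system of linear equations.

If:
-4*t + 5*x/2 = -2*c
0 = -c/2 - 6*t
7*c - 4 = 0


Then:
c = 4/7
t = -1/21
x = -8/15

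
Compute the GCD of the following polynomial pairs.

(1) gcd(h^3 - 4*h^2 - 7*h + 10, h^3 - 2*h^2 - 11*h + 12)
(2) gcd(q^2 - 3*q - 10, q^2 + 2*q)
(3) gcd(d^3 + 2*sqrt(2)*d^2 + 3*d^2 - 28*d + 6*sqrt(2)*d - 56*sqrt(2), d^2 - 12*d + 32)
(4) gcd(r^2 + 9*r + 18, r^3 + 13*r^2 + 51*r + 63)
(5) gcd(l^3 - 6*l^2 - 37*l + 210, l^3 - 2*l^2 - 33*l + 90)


(1) = h - 1
(2) = q + 2
(3) = d - 4
(4) = gcd((r + 3)*(r + 6), (r + 3)^2*(r + 7)) = r + 3
(5) = gcd((l - 7)*(l - 5)*(l + 6), (l - 5)*(l - 3)*(l + 6)) = l^2 + l - 30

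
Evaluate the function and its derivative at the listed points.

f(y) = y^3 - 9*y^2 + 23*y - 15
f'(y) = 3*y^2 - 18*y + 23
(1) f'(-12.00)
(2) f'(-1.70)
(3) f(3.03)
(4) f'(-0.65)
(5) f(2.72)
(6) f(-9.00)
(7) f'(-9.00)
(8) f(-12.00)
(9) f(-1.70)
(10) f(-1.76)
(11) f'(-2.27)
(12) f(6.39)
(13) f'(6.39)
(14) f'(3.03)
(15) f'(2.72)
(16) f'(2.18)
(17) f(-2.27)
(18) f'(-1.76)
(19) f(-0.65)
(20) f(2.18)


(1) = 671.00
(2) = 62.27
(3) = -0.12
(4) = 35.97
(5) = 1.10
(6) = -1680.00
(7) = 428.00
(8) = -3315.00
(9) = -85.02
(10) = -88.81
(11) = 79.32
(12) = 25.40
(13) = 30.48
(14) = -4.00
(15) = -3.76
(16) = -1.98
(17) = -125.28
(18) = 63.97
(19) = -34.03
(20) = 2.73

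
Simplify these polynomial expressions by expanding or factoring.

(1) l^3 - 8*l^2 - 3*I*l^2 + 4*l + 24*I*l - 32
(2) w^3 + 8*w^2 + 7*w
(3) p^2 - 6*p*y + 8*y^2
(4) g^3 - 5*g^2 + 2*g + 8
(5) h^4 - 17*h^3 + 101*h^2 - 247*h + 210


(1) = (l - 8)*(l - 4*I)*(l + I)
(2) = w*(w + 1)*(w + 7)
(3) = (p - 4*y)*(p - 2*y)
(4) = (g - 4)*(g - 2)*(g + 1)
(5) = (h - 7)*(h - 5)*(h - 3)*(h - 2)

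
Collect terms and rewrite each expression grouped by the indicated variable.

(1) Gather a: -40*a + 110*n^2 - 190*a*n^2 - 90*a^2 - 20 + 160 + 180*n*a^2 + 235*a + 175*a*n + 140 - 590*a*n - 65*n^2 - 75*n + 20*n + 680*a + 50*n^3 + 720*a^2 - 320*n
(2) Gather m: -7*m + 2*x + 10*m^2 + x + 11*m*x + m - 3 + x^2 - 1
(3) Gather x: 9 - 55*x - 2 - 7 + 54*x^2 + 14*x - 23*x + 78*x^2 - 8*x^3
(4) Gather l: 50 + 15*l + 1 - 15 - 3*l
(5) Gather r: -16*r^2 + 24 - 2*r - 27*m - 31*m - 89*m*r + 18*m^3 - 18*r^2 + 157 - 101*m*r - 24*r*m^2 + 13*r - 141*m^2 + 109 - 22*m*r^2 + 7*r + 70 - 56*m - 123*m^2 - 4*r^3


(1) = a^2*(180*n + 630) + a*(-190*n^2 - 415*n + 875) + 50*n^3 + 45*n^2 - 375*n + 280
(2) = 10*m^2 + m*(11*x - 6) + x^2 + 3*x - 4
(3) = -8*x^3 + 132*x^2 - 64*x
(4) = 12*l + 36
(5) = 18*m^3 - 264*m^2 - 114*m - 4*r^3 + r^2*(-22*m - 34) + r*(-24*m^2 - 190*m + 18) + 360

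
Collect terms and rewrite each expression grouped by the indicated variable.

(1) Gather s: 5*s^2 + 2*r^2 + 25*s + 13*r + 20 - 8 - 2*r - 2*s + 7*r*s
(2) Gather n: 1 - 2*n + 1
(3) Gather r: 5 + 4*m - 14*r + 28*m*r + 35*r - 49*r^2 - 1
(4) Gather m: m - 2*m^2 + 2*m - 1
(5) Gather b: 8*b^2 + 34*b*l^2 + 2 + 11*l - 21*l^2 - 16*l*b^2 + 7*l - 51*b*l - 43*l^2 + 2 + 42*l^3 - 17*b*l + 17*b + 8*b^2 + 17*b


(1) = 2*r^2 + 11*r + 5*s^2 + s*(7*r + 23) + 12
(2) = 2 - 2*n
(3) = 4*m - 49*r^2 + r*(28*m + 21) + 4
(4) = -2*m^2 + 3*m - 1
(5) = b^2*(16 - 16*l) + b*(34*l^2 - 68*l + 34) + 42*l^3 - 64*l^2 + 18*l + 4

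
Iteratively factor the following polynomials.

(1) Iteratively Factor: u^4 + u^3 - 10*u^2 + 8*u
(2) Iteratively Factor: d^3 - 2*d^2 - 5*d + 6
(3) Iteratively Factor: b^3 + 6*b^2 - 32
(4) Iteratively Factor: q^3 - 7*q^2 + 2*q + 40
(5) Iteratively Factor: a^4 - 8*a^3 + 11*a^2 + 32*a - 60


(1) = (u - 2)*(u^3 + 3*u^2 - 4*u) = (u - 2)*(u + 4)*(u^2 - u) = (u - 2)*(u - 1)*(u + 4)*(u)
(2) = (d - 1)*(d^2 - d - 6) = (d - 3)*(d - 1)*(d + 2)
(3) = (b + 4)*(b^2 + 2*b - 8) = (b - 2)*(b + 4)*(b + 4)
(4) = (q + 2)*(q^2 - 9*q + 20) = (q - 5)*(q + 2)*(q - 4)
(5) = (a - 5)*(a^3 - 3*a^2 - 4*a + 12) = (a - 5)*(a - 2)*(a^2 - a - 6) = (a - 5)*(a - 3)*(a - 2)*(a + 2)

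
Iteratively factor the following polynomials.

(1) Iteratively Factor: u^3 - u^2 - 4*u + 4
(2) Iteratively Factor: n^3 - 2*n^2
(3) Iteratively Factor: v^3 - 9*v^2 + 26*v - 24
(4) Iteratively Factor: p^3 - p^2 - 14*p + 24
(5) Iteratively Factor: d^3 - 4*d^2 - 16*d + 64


(1) = (u + 2)*(u^2 - 3*u + 2) = (u - 2)*(u + 2)*(u - 1)
(2) = (n)*(n^2 - 2*n) = n*(n - 2)*(n)
(3) = (v - 4)*(v^2 - 5*v + 6) = (v - 4)*(v - 2)*(v - 3)
(4) = (p - 2)*(p^2 + p - 12) = (p - 3)*(p - 2)*(p + 4)
(5) = (d - 4)*(d^2 - 16) = (d - 4)*(d + 4)*(d - 4)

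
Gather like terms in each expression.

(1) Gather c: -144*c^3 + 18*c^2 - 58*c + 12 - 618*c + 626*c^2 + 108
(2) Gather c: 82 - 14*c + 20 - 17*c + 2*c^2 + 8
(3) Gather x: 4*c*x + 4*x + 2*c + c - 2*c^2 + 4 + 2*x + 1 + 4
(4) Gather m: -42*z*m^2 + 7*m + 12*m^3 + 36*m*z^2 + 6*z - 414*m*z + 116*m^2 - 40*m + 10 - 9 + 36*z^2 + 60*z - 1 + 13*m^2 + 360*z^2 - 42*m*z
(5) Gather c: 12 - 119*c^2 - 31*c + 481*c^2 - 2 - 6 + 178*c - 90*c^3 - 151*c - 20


(1) = -144*c^3 + 644*c^2 - 676*c + 120
(2) = 2*c^2 - 31*c + 110
(3) = -2*c^2 + 3*c + x*(4*c + 6) + 9
(4) = 12*m^3 + m^2*(129 - 42*z) + m*(36*z^2 - 456*z - 33) + 396*z^2 + 66*z
(5) = -90*c^3 + 362*c^2 - 4*c - 16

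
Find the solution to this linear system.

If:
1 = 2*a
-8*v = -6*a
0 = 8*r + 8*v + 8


Then:
a = 1/2
r = -11/8
v = 3/8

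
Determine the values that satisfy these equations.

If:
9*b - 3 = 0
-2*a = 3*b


Then:
a = -1/2
b = 1/3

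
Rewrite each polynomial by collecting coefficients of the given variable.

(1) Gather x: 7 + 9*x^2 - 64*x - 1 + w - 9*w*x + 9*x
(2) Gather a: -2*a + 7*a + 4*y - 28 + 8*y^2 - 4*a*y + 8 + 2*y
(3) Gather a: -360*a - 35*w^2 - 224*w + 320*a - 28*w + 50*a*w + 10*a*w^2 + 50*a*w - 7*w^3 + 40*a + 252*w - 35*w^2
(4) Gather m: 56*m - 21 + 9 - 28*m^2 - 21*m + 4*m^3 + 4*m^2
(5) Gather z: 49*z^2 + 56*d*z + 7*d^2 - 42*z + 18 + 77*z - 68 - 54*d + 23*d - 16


(1) = w + 9*x^2 + x*(-9*w - 55) + 6
(2) = a*(5 - 4*y) + 8*y^2 + 6*y - 20
(3) = a*(10*w^2 + 100*w) - 7*w^3 - 70*w^2
(4) = 4*m^3 - 24*m^2 + 35*m - 12
(5) = 7*d^2 - 31*d + 49*z^2 + z*(56*d + 35) - 66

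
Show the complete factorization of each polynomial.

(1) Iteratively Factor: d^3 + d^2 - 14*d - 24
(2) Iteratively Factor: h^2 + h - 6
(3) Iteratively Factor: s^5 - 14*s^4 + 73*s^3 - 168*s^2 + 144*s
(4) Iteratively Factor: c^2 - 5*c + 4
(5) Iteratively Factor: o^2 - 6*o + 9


(1) = (d + 2)*(d^2 - d - 12) = (d + 2)*(d + 3)*(d - 4)
(2) = (h - 2)*(h + 3)
(3) = (s - 4)*(s^4 - 10*s^3 + 33*s^2 - 36*s) = (s - 4)*(s - 3)*(s^3 - 7*s^2 + 12*s) = s*(s - 4)*(s - 3)*(s^2 - 7*s + 12) = s*(s - 4)*(s - 3)^2*(s - 4)
(4) = (c - 4)*(c - 1)
(5) = (o - 3)*(o - 3)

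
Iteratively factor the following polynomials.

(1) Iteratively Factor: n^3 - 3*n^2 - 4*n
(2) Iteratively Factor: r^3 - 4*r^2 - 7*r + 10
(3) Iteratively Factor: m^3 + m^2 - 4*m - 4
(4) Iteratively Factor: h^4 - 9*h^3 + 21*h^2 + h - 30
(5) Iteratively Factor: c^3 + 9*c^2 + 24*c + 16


(1) = (n)*(n^2 - 3*n - 4) = n*(n - 4)*(n + 1)
(2) = (r - 5)*(r^2 + r - 2) = (r - 5)*(r + 2)*(r - 1)
(3) = (m - 2)*(m^2 + 3*m + 2) = (m - 2)*(m + 1)*(m + 2)
(4) = (h + 1)*(h^3 - 10*h^2 + 31*h - 30) = (h - 2)*(h + 1)*(h^2 - 8*h + 15) = (h - 5)*(h - 2)*(h + 1)*(h - 3)
(5) = (c + 1)*(c^2 + 8*c + 16) = (c + 1)*(c + 4)*(c + 4)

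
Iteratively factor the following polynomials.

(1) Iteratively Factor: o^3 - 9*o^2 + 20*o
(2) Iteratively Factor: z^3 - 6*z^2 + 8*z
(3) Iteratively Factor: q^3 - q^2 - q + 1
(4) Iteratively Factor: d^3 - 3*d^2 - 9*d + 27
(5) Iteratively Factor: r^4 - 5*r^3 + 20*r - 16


(1) = (o)*(o^2 - 9*o + 20) = o*(o - 4)*(o - 5)
(2) = (z - 2)*(z^2 - 4*z) = z*(z - 2)*(z - 4)
(3) = (q - 1)*(q^2 - 1) = (q - 1)^2*(q + 1)
(4) = (d - 3)*(d^2 - 9) = (d - 3)^2*(d + 3)
(5) = (r + 2)*(r^3 - 7*r^2 + 14*r - 8) = (r - 1)*(r + 2)*(r^2 - 6*r + 8) = (r - 2)*(r - 1)*(r + 2)*(r - 4)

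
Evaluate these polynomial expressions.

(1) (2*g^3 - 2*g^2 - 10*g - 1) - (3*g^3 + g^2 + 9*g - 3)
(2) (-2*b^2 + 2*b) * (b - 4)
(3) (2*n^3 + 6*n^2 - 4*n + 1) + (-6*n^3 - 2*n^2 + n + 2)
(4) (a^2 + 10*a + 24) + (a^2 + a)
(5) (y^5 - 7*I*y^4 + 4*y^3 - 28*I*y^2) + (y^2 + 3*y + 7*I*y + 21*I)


(1) = -g^3 - 3*g^2 - 19*g + 2
(2) = -2*b^3 + 10*b^2 - 8*b
(3) = -4*n^3 + 4*n^2 - 3*n + 3
(4) = 2*a^2 + 11*a + 24
(5) = y^5 - 7*I*y^4 + 4*y^3 + y^2 - 28*I*y^2 + 3*y + 7*I*y + 21*I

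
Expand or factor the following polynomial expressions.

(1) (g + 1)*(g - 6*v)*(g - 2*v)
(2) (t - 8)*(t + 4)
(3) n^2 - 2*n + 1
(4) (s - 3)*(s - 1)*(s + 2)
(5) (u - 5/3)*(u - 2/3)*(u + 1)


(1) = g^3 - 8*g^2*v + g^2 + 12*g*v^2 - 8*g*v + 12*v^2
(2) = t^2 - 4*t - 32
(3) = (n - 1)^2
(4) = s^3 - 2*s^2 - 5*s + 6
(5) = u^3 - 4*u^2/3 - 11*u/9 + 10/9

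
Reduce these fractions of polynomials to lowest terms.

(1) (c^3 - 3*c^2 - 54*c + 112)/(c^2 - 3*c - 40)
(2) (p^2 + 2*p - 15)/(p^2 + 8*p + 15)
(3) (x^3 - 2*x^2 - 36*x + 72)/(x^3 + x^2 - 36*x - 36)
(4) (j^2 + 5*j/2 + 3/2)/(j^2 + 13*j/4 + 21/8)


(1) = (c^2 + 5*c - 14)/(c + 5)
(2) = (p - 3)/(p + 3)
(3) = (x - 2)/(x + 1)
(4) = (4*j + 4)/(4*j + 7)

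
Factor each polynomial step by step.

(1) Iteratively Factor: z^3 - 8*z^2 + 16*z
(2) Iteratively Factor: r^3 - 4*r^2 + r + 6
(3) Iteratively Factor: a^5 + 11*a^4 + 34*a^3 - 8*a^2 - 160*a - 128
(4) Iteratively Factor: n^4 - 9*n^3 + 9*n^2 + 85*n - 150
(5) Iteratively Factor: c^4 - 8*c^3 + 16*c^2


(1) = (z - 4)*(z^2 - 4*z) = (z - 4)^2*(z)
(2) = (r + 1)*(r^2 - 5*r + 6) = (r - 3)*(r + 1)*(r - 2)
(3) = (a + 4)*(a^4 + 7*a^3 + 6*a^2 - 32*a - 32) = (a + 4)^2*(a^3 + 3*a^2 - 6*a - 8) = (a + 1)*(a + 4)^2*(a^2 + 2*a - 8) = (a + 1)*(a + 4)^3*(a - 2)
(4) = (n + 3)*(n^3 - 12*n^2 + 45*n - 50) = (n - 2)*(n + 3)*(n^2 - 10*n + 25) = (n - 5)*(n - 2)*(n + 3)*(n - 5)
(5) = (c)*(c^3 - 8*c^2 + 16*c) = c*(c - 4)*(c^2 - 4*c) = c*(c - 4)^2*(c)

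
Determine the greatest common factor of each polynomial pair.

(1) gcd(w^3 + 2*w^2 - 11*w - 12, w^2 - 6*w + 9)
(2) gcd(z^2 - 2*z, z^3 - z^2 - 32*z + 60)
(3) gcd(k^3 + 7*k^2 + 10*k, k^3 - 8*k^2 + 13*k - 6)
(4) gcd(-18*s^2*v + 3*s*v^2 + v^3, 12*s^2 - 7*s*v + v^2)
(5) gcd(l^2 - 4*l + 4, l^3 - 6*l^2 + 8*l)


(1) = gcd((w - 3)*(w + 1)*(w + 4), (w - 3)^2) = w - 3
(2) = z - 2
(3) = gcd(k*(k + 2)*(k + 5), (k - 6)*(k - 1)^2) = 1
(4) = 3*s - v
(5) = l - 2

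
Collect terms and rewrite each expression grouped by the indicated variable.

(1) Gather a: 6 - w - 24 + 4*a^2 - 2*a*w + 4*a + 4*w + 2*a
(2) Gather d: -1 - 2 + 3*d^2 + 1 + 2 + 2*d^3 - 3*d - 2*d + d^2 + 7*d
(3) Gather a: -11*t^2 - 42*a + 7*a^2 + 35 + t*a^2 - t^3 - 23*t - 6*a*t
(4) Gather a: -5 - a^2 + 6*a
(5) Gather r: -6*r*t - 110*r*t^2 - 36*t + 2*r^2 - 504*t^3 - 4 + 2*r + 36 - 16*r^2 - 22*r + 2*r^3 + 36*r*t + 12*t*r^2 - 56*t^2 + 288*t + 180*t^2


(1) = 4*a^2 + a*(6 - 2*w) + 3*w - 18
(2) = 2*d^3 + 4*d^2 + 2*d
(3) = a^2*(t + 7) + a*(-6*t - 42) - t^3 - 11*t^2 - 23*t + 35
(4) = -a^2 + 6*a - 5
(5) = 2*r^3 + r^2*(12*t - 14) + r*(-110*t^2 + 30*t - 20) - 504*t^3 + 124*t^2 + 252*t + 32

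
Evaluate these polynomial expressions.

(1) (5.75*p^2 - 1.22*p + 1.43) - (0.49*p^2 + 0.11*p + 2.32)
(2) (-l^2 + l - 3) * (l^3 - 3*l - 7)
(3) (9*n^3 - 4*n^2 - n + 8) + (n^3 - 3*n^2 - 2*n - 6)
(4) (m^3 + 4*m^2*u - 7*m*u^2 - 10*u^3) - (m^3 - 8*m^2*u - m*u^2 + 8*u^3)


(1) = 5.26*p^2 - 1.33*p - 0.89
(2) = -l^5 + l^4 + 4*l^2 + 2*l + 21
(3) = 10*n^3 - 7*n^2 - 3*n + 2
(4) = 12*m^2*u - 6*m*u^2 - 18*u^3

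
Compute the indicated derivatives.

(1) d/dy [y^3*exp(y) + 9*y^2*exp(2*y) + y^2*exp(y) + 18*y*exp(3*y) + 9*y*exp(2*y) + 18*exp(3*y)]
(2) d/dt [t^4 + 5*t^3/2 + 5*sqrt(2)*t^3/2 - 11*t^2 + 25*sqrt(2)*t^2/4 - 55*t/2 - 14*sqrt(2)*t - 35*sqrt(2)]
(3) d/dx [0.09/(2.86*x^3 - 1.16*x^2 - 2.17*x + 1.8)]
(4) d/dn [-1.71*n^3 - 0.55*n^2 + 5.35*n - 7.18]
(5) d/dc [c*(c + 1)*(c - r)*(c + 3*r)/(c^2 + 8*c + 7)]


(1) = (y^3 + 18*y^2*exp(y) + 4*y^2 + 54*y*exp(2*y) + 36*y*exp(y) + 2*y + 72*exp(2*y) + 9*exp(y))*exp(y)
(2) = 4*t^3 + 15*t^2/2 + 15*sqrt(2)*t^2/2 - 22*t + 25*sqrt(2)*t/2 - 55/2 - 14*sqrt(2)
(3) = (-0.7722*x^2 + 0.2088*x + 0.1953)/(2.86*x^3 - 1.16*x^2 - 2.17*x + 1.8)^2
(4) = -5.13*n^2 - 1.1*n + 5.35
(5) = (2*c^3 + 2*c^2*r + 21*c^2 + 28*c*r - 21*r^2)/(c^2 + 14*c + 49)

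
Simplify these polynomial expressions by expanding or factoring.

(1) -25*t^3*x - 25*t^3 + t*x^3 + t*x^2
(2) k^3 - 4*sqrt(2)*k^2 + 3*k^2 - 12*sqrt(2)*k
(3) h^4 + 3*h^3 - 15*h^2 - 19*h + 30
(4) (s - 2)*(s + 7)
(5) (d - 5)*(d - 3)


(1) = (-5*t + x)*(5*t + x)*(t*x + t)
(2) = k*(k + 3)*(k - 4*sqrt(2))
(3) = (h - 3)*(h - 1)*(h + 2)*(h + 5)
(4) = s^2 + 5*s - 14
(5) = d^2 - 8*d + 15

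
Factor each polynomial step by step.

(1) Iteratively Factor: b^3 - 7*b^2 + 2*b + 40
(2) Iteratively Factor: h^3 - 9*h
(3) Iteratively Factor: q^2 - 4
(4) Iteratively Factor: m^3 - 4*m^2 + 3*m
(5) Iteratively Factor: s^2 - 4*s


(1) = (b - 5)*(b^2 - 2*b - 8) = (b - 5)*(b + 2)*(b - 4)
(2) = (h + 3)*(h^2 - 3*h) = h*(h + 3)*(h - 3)
(3) = (q - 2)*(q + 2)
(4) = (m)*(m^2 - 4*m + 3) = m*(m - 1)*(m - 3)
(5) = (s - 4)*(s)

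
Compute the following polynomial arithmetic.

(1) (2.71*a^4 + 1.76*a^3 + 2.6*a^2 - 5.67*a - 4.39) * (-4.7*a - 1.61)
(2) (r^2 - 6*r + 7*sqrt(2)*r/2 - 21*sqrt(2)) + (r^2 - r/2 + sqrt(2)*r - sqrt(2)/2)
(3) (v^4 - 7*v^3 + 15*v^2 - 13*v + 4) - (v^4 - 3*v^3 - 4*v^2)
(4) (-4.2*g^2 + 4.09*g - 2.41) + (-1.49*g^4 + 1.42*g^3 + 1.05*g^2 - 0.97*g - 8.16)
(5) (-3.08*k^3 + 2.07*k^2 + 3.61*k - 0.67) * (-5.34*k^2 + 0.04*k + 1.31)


(1) = -12.737*a^5 - 12.6351*a^4 - 15.0536*a^3 + 22.463*a^2 + 29.7617*a + 7.0679
(2) = 2*r^2 - 13*r/2 + 9*sqrt(2)*r/2 - 43*sqrt(2)/2
(3) = -4*v^3 + 19*v^2 - 13*v + 4
(4) = -1.49*g^4 + 1.42*g^3 - 3.15*g^2 + 3.12*g - 10.57
(5) = 16.4472*k^5 - 11.177*k^4 - 23.2294*k^3 + 6.4339*k^2 + 4.7023*k - 0.8777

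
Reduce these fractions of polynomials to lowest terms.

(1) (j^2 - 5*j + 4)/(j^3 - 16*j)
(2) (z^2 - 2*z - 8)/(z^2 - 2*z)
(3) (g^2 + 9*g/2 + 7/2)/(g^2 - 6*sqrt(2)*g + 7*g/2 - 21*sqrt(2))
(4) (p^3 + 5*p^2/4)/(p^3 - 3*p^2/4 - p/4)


(1) = (j - 1)/(j^2 + 4*j)
(2) = (z^2 - 2*z - 8)/(z^2 - 2*z)
(3) = (4*g + 4)/(4*g - 24*sqrt(2))
(4) = (4*p^2 + 5*p)/(4*p^2 - 3*p - 1)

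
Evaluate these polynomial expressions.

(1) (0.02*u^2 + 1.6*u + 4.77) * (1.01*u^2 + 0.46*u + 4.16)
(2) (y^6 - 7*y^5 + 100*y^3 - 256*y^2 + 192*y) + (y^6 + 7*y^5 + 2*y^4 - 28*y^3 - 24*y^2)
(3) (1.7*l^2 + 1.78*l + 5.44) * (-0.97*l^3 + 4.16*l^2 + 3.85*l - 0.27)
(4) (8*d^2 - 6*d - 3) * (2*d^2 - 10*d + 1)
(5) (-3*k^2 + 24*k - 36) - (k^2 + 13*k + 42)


(1) = 0.0202*u^4 + 1.6252*u^3 + 5.6369*u^2 + 8.8502*u + 19.8432
(2) = 2*y^6 + 2*y^4 + 72*y^3 - 280*y^2 + 192*y
(3) = -1.649*l^5 + 5.3454*l^4 + 8.673*l^3 + 29.0244*l^2 + 20.4634*l - 1.4688
(4) = 16*d^4 - 92*d^3 + 62*d^2 + 24*d - 3
(5) = -4*k^2 + 11*k - 78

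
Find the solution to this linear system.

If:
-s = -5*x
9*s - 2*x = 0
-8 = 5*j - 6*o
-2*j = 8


Then:
j = -4
o = -2
s = 0
x = 0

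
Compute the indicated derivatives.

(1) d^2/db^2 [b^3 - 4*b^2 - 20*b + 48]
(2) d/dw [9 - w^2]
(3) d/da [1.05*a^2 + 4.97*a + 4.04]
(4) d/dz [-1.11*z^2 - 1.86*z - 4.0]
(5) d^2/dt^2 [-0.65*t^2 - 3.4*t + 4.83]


(1) = 6*b - 8
(2) = -2*w
(3) = 2.1*a + 4.97
(4) = -2.22*z - 1.86
(5) = -1.30000000000000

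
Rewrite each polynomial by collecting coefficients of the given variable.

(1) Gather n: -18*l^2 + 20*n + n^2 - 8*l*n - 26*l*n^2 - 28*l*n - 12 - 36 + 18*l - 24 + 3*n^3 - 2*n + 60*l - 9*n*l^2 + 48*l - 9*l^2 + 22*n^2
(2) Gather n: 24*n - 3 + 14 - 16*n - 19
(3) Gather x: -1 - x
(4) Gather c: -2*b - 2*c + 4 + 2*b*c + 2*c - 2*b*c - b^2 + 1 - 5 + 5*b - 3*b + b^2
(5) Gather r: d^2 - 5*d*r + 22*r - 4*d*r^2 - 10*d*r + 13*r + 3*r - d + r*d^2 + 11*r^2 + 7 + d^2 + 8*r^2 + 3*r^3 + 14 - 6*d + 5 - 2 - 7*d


(1) = -27*l^2 + 126*l + 3*n^3 + n^2*(23 - 26*l) + n*(-9*l^2 - 36*l + 18) - 72
(2) = 8*n - 8
(3) = -x - 1
(4) = 0
(5) = 2*d^2 - 14*d + 3*r^3 + r^2*(19 - 4*d) + r*(d^2 - 15*d + 38) + 24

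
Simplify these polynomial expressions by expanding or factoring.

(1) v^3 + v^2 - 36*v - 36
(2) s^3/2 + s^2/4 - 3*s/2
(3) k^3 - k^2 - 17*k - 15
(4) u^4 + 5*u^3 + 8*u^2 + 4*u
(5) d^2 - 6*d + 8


(1) = (v - 6)*(v + 1)*(v + 6)
(2) = s*(s/2 + 1)*(s - 3/2)
(3) = (k - 5)*(k + 1)*(k + 3)
(4) = u*(u + 1)*(u + 2)^2
(5) = (d - 4)*(d - 2)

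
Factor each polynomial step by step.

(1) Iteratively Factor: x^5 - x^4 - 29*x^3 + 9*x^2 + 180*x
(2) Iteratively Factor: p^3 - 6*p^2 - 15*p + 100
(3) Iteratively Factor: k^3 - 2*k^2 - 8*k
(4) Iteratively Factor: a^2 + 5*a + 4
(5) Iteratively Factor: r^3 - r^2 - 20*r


(1) = (x - 3)*(x^4 + 2*x^3 - 23*x^2 - 60*x) = (x - 3)*(x + 3)*(x^3 - x^2 - 20*x) = (x - 3)*(x + 3)*(x + 4)*(x^2 - 5*x) = x*(x - 3)*(x + 3)*(x + 4)*(x - 5)
(2) = (p + 4)*(p^2 - 10*p + 25) = (p - 5)*(p + 4)*(p - 5)
(3) = (k + 2)*(k^2 - 4*k) = (k - 4)*(k + 2)*(k)
(4) = (a + 1)*(a + 4)
(5) = (r)*(r^2 - r - 20) = r*(r - 5)*(r + 4)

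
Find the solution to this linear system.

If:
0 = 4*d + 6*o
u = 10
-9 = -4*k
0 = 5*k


Then:
No Solution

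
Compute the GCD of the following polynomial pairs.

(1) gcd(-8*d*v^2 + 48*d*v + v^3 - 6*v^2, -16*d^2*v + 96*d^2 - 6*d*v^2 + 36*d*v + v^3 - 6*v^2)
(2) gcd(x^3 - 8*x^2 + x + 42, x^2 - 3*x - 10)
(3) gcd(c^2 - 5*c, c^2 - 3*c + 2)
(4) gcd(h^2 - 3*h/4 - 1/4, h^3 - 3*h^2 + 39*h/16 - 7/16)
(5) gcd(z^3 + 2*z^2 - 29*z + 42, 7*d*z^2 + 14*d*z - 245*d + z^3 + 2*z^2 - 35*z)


(1) = gcd(v*(-8*d + v)*(v - 6), (-8*d + v)*(2*d + v)*(v - 6)) = -8*d*v + 48*d + v^2 - 6*v
(2) = x + 2
(3) = 1
(4) = gcd((h - 1)*(h + 1/4), (h - 7/4)*(h - 1)*(h - 1/4)) = h - 1
(5) = gcd((z - 3)*(z - 2)*(z + 7), (7*d + z)*(z - 5)*(z + 7)) = z + 7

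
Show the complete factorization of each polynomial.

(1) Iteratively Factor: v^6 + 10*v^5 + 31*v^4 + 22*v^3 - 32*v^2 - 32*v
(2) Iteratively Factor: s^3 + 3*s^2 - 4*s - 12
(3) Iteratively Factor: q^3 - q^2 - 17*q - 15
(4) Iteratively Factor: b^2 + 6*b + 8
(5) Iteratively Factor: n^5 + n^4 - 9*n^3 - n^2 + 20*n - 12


(1) = (v + 4)*(v^5 + 6*v^4 + 7*v^3 - 6*v^2 - 8*v) = (v + 1)*(v + 4)*(v^4 + 5*v^3 + 2*v^2 - 8*v) = v*(v + 1)*(v + 4)*(v^3 + 5*v^2 + 2*v - 8) = v*(v + 1)*(v + 2)*(v + 4)*(v^2 + 3*v - 4) = v*(v + 1)*(v + 2)*(v + 4)^2*(v - 1)
(2) = (s + 3)*(s^2 - 4) = (s - 2)*(s + 3)*(s + 2)
(3) = (q + 1)*(q^2 - 2*q - 15) = (q - 5)*(q + 1)*(q + 3)
(4) = (b + 2)*(b + 4)
(5) = (n - 1)*(n^4 + 2*n^3 - 7*n^2 - 8*n + 12) = (n - 1)^2*(n^3 + 3*n^2 - 4*n - 12) = (n - 1)^2*(n + 2)*(n^2 + n - 6) = (n - 1)^2*(n + 2)*(n + 3)*(n - 2)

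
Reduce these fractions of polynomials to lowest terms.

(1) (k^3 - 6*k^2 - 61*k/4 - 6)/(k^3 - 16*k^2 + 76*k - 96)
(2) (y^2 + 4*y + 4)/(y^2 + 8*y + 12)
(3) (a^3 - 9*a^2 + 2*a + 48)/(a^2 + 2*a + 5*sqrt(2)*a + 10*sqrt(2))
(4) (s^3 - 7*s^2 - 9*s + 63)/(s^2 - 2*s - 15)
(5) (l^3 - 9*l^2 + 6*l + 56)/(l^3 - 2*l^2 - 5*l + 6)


(1) = (4*k^2 + 8*k + 3)/(4*k^2 - 32*k + 48)
(2) = (y + 2)/(y + 6)
(3) = (a^2 - 11*a + 24)/(a + 5*sqrt(2))
(4) = (s^2 - 10*s + 21)/(s - 5)
(5) = (l^2 - 11*l + 28)/(l^2 - 4*l + 3)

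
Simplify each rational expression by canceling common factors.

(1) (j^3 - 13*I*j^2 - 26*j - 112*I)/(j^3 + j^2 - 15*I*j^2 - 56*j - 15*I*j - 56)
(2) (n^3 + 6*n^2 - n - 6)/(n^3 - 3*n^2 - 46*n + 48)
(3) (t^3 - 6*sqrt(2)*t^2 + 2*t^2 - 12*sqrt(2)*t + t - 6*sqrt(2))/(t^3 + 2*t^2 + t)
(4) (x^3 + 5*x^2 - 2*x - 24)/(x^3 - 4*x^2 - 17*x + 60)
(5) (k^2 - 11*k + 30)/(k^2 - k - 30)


(1) = (j + 2*I)/(j + 1)
(2) = (n + 1)/(n - 8)
(3) = (t - 6*sqrt(2))/t
(4) = (x^2 + x - 6)/(x^2 - 8*x + 15)
(5) = (k - 5)/(k + 5)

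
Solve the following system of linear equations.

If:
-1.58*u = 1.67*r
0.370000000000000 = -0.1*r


Then:
r = -3.70
u = 3.91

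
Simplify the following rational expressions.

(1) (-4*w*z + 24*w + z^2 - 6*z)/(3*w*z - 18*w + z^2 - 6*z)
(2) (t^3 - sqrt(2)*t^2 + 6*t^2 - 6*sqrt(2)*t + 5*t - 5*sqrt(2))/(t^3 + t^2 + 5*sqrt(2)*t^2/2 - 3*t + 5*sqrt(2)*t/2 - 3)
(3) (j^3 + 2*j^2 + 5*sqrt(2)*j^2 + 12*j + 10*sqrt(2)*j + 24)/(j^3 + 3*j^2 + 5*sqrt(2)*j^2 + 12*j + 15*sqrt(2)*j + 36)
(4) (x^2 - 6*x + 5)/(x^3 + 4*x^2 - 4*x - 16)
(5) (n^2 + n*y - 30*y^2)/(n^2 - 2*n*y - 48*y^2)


(1) = (-4*w + z)/(3*w + z)
(2) = (2*t^2 + t*(10 - 2*sqrt(2)) - 10*sqrt(2))/(2*t^2 + 5*sqrt(2)*t - 6)
(3) = (j + 2)/(j + 3)
(4) = (x^2 - 6*x + 5)/(x^3 + 4*x^2 - 4*x - 16)
(5) = (-n + 5*y)/(-n + 8*y)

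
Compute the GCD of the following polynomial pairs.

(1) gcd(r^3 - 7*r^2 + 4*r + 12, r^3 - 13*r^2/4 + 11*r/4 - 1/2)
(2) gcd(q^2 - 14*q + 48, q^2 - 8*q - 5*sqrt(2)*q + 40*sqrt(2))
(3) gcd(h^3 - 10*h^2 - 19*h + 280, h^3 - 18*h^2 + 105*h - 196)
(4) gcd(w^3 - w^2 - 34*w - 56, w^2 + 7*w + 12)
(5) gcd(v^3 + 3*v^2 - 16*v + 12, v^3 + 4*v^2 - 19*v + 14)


(1) = r - 2
(2) = q - 8
(3) = gcd((h - 8)*(h - 7)*(h + 5), (h - 7)^2*(h - 4)) = h - 7
(4) = w + 4
(5) = gcd((v - 2)*(v - 1)*(v + 6), (v - 2)*(v - 1)*(v + 7)) = v^2 - 3*v + 2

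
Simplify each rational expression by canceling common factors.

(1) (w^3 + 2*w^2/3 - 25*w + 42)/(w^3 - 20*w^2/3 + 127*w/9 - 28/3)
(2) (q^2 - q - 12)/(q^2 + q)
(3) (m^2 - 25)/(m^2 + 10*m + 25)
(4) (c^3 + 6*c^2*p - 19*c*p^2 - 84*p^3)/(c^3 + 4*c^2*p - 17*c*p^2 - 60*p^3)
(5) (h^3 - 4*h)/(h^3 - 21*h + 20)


(1) = (3*w + 18)/(3*w - 4)
(2) = (q^2 - q - 12)/(q^2 + q)
(3) = (m - 5)/(m + 5)
(4) = (c + 7*p)/(c + 5*p)
(5) = (h^3 - 4*h)/(h^3 - 21*h + 20)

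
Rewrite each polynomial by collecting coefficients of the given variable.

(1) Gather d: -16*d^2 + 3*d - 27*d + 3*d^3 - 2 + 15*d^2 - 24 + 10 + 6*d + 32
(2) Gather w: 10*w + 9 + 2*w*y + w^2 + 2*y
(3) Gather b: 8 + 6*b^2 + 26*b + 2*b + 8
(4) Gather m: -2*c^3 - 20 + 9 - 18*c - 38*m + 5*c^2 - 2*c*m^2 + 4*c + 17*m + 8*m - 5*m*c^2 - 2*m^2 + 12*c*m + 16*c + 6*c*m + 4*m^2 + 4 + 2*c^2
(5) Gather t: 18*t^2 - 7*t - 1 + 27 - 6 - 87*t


(1) = 3*d^3 - d^2 - 18*d + 16
(2) = w^2 + w*(2*y + 10) + 2*y + 9
(3) = 6*b^2 + 28*b + 16
(4) = -2*c^3 + 7*c^2 + 2*c + m^2*(2 - 2*c) + m*(-5*c^2 + 18*c - 13) - 7
(5) = 18*t^2 - 94*t + 20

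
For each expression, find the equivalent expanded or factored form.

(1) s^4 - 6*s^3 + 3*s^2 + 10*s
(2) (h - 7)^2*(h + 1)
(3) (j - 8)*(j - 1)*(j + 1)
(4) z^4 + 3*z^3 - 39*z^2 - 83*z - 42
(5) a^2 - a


(1) = s*(s - 5)*(s - 2)*(s + 1)
(2) = h^3 - 13*h^2 + 35*h + 49
(3) = j^3 - 8*j^2 - j + 8
(4) = (z - 6)*(z + 1)^2*(z + 7)
(5) = a*(a - 1)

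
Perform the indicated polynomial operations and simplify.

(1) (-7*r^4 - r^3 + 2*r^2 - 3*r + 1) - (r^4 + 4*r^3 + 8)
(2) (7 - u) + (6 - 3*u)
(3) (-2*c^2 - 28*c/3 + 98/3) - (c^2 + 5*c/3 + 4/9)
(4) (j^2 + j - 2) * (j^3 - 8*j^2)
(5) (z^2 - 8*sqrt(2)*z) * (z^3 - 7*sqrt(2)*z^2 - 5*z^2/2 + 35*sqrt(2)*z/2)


(1) = -8*r^4 - 5*r^3 + 2*r^2 - 3*r - 7
(2) = 13 - 4*u
(3) = -3*c^2 - 11*c + 290/9
(4) = j^5 - 7*j^4 - 10*j^3 + 16*j^2
(5) = z^5 - 15*sqrt(2)*z^4 - 5*z^4/2 + 75*sqrt(2)*z^3/2 + 112*z^3 - 280*z^2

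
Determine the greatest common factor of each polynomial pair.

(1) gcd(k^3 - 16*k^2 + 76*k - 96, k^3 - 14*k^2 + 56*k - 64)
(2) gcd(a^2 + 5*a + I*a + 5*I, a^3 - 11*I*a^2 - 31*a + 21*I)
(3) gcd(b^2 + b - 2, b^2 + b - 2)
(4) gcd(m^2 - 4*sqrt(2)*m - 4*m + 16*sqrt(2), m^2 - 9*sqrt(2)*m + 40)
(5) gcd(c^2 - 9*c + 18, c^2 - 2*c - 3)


(1) = gcd((k - 8)*(k - 6)*(k - 2), (k - 8)*(k - 4)*(k - 2)) = k^2 - 10*k + 16
(2) = 1
(3) = gcd((b - 1)*(b + 2), (b - 1)*(b + 2)) = b^2 + b - 2
(4) = gcd((m - 4)*(m - 4*sqrt(2)), (m - 5*sqrt(2))*(m - 4*sqrt(2))) = m - 4*sqrt(2)
(5) = gcd((c - 6)*(c - 3), (c - 3)*(c + 1)) = c - 3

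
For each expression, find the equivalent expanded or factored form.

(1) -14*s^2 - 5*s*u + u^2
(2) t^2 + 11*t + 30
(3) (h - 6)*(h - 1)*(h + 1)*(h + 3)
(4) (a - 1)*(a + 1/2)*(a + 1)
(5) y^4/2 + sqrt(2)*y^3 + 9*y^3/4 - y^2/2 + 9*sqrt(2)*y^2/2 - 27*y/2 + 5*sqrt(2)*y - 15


(1) = (-7*s + u)*(2*s + u)
(2) = (t + 5)*(t + 6)
(3) = h^4 - 3*h^3 - 19*h^2 + 3*h + 18
(4) = a^3 + a^2/2 - a - 1/2
(5) = (y/2 + 1)*(y + 5/2)*(y - sqrt(2))*(y + 3*sqrt(2))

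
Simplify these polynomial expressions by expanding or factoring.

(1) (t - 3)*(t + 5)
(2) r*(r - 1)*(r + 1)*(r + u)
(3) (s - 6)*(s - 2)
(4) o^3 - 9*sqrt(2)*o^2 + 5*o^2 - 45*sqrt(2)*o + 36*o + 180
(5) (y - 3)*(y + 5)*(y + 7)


(1) = t^2 + 2*t - 15
(2) = r^4 + r^3*u - r^2 - r*u
(3) = s^2 - 8*s + 12
(4) = (o + 5)*(o - 6*sqrt(2))*(o - 3*sqrt(2))
(5) = y^3 + 9*y^2 - y - 105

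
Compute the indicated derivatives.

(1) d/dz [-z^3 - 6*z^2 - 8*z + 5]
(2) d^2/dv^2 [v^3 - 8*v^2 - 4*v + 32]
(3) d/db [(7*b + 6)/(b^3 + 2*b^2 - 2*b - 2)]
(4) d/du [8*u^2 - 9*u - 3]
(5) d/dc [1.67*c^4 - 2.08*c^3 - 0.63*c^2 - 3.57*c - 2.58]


(1) = -3*z^2 - 12*z - 8
(2) = 6*v - 16
(3) = 2*(-7*b^3 - 16*b^2 - 12*b - 1)/(b^6 + 4*b^5 - 12*b^3 - 4*b^2 + 8*b + 4)
(4) = 16*u - 9
(5) = 6.68*c^3 - 6.24*c^2 - 1.26*c - 3.57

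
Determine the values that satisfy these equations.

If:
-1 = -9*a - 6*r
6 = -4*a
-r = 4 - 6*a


Then:
No Solution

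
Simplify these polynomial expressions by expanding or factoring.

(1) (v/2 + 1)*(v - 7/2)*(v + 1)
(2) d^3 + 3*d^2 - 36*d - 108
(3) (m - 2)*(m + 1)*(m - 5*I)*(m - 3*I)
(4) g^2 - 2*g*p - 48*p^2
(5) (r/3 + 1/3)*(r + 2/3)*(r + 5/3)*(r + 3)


(1) = v^3/2 - v^2/4 - 17*v/4 - 7/2
(2) = (d - 6)*(d + 3)*(d + 6)
(3) = m^4 - m^3 - 8*I*m^3 - 17*m^2 + 8*I*m^2 + 15*m + 16*I*m + 30
(4) = (g - 8*p)*(g + 6*p)
(5) = r^4/3 + 19*r^3/9 + 121*r^2/27 + 103*r/27 + 10/9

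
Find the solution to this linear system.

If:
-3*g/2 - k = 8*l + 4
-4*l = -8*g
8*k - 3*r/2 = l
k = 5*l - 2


Then:
g = -4/55
k = -30/11
l = -8/55
r = -2384/165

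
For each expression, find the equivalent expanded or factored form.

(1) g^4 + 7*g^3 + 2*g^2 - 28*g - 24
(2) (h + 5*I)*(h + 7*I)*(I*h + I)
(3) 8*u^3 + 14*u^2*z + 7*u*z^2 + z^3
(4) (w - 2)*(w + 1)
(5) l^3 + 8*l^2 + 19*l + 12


(1) = (g - 2)*(g + 1)*(g + 2)*(g + 6)
(2) = I*h^3 - 12*h^2 + I*h^2 - 12*h - 35*I*h - 35*I
(3) = (u + z)*(2*u + z)*(4*u + z)
(4) = w^2 - w - 2
(5) = (l + 1)*(l + 3)*(l + 4)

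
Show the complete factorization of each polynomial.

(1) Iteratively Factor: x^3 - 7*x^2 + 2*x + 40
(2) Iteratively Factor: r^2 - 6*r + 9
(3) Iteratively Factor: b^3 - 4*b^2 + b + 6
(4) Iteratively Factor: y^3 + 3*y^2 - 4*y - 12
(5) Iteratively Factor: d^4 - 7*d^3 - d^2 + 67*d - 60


(1) = (x - 5)*(x^2 - 2*x - 8) = (x - 5)*(x + 2)*(x - 4)
(2) = (r - 3)*(r - 3)
(3) = (b - 2)*(b^2 - 2*b - 3) = (b - 2)*(b + 1)*(b - 3)
(4) = (y + 2)*(y^2 + y - 6) = (y - 2)*(y + 2)*(y + 3)
(5) = (d - 5)*(d^3 - 2*d^2 - 11*d + 12) = (d - 5)*(d + 3)*(d^2 - 5*d + 4) = (d - 5)*(d - 4)*(d + 3)*(d - 1)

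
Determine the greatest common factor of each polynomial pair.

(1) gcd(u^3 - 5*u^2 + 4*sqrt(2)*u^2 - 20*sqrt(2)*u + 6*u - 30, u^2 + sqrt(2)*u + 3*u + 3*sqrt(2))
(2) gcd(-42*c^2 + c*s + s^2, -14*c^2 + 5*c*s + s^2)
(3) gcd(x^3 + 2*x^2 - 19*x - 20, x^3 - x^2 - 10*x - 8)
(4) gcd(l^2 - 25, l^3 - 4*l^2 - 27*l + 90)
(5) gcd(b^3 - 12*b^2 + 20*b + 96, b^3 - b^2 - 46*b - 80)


(1) = gcd((u - 5)*(u + sqrt(2))*(u + 3*sqrt(2)), (u + 3)*(u + sqrt(2))) = u + sqrt(2)
(2) = gcd((-6*c + s)*(7*c + s), (-2*c + s)*(7*c + s)) = 7*c + s
(3) = gcd((x - 4)*(x + 1)*(x + 5), (x - 4)*(x + 1)*(x + 2)) = x^2 - 3*x - 4
(4) = l + 5
(5) = b^2 - 6*b - 16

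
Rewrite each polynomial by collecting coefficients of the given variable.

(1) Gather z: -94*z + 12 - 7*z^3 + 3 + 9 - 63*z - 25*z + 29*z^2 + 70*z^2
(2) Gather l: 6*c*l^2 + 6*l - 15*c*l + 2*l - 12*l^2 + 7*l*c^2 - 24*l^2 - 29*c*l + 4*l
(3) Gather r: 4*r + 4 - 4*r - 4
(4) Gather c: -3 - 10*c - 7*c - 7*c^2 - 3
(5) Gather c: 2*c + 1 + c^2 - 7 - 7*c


(1) = -7*z^3 + 99*z^2 - 182*z + 24
(2) = l^2*(6*c - 36) + l*(7*c^2 - 44*c + 12)
(3) = 0
(4) = -7*c^2 - 17*c - 6
(5) = c^2 - 5*c - 6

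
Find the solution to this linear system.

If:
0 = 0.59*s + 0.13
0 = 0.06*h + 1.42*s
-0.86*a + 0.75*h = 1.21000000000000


Then:
a = 3.14
h = 5.21
s = -0.22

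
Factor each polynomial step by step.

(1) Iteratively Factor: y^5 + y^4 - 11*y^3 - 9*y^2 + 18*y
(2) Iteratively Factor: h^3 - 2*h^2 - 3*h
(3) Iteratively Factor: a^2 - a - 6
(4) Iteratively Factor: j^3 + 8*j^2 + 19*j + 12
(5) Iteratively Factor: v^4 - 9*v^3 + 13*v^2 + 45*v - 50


(1) = (y)*(y^4 + y^3 - 11*y^2 - 9*y + 18) = y*(y - 1)*(y^3 + 2*y^2 - 9*y - 18) = y*(y - 1)*(y + 3)*(y^2 - y - 6) = y*(y - 3)*(y - 1)*(y + 3)*(y + 2)
(2) = (h + 1)*(h^2 - 3*h) = h*(h + 1)*(h - 3)
(3) = (a + 2)*(a - 3)
(4) = (j + 4)*(j^2 + 4*j + 3) = (j + 3)*(j + 4)*(j + 1)
(5) = (v - 5)*(v^3 - 4*v^2 - 7*v + 10) = (v - 5)*(v + 2)*(v^2 - 6*v + 5) = (v - 5)^2*(v + 2)*(v - 1)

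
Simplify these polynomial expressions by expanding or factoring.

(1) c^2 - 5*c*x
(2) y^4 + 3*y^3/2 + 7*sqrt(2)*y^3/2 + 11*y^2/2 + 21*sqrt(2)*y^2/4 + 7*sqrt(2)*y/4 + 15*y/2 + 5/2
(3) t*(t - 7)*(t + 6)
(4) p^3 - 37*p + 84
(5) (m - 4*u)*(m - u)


(1) = c*(c - 5*x)
(2) = (y + 1/2)*(y + 1)*(y + sqrt(2))*(y + 5*sqrt(2)/2)
(3) = t^3 - t^2 - 42*t
(4) = (p - 4)*(p - 3)*(p + 7)
(5) = m^2 - 5*m*u + 4*u^2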